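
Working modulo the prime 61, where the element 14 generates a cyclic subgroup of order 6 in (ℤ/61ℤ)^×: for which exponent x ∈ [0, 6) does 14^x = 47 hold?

Successive powers of 14 modulo 61:
  14^0=1  14^1=14  14^2=13  14^3=60  14^4=47
So 14^4 ≡ 47 (mod 61), giving x = 4.

4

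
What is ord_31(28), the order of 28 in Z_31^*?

15

The order of 28 must divide p − 1 = 30 = 2 · 3 · 5.
Divisors: 1, 2, 3, 5, 6, 10, 15, 30.
Check each in increasing order: 28^1 ≡ 28;  28^2 ≡ 9;  28^3 ≡ 4;  28^5 ≡ 5;  28^6 ≡ 16;  28^10 ≡ 25;  28^15 ≡ 1.
Smallest exponent giving 1 is 15.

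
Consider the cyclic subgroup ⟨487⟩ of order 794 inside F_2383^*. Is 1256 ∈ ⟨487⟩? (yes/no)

1256 ∈ ⟨487⟩ iff 1256^794 ≡ 1 (mod 2383), since |⟨487⟩| = 794.
1256^794 mod 2383 = 1103.
Since 1103 ≠ 1, 1256 does not lie in the subgroup.

no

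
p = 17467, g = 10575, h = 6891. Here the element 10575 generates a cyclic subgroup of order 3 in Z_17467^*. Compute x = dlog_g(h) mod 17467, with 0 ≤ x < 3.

2

Successive powers of 10575 modulo 17467:
  10575^0=1  10575^1=10575  10575^2=6891
So 10575^2 ≡ 6891 (mod 17467), giving x = 2.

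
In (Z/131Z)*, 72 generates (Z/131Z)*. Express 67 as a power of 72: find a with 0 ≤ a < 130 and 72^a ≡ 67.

Baby-step giant-step with m = ceil(sqrt(130)) = 12.
Baby table (72^j mod 131 for j=0..11):
  0:1  1:72  2:75  3:29  4:123  5:79  6:55  7:30
  8:64  9:23  10:84  11:22
Giant step factor: 72^(-12) ≡ 11 (mod 131).
Scan 67·11^i mod 131 for i = 0, 1, …:
  i=0: 67   i=1: 82   i=2: 116   i=3: 97
  i=4: 19   i=5: 78   i=6: 72
Match at i=6, j=1: a = 6·12 + 1 = 73.

73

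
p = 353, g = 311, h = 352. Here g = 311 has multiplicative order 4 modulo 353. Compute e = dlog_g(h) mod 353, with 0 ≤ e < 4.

2

Successive powers of 311 modulo 353:
  311^0=1  311^1=311  311^2=352
So 311^2 ≡ 352 (mod 353), giving e = 2.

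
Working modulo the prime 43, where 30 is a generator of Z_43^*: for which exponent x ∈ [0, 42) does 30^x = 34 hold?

25

Successive powers of 30 modulo 43:
  30^0=1  30^1=30  30^2=40  30^3=39  30^4=9  30^5=12
  30^6=16  30^7=7  30^8=38  30^9=22  30^10=15  30^11=20
  30^12=41  30^13=26  30^14=6  30^15=8  30^16=25  30^17=19
  30^18=11  30^19=29  30^20=10  30^21=42  30^22=13  30^23=3
  30^24=4  30^25=34
So 30^25 ≡ 34 (mod 43), giving x = 25.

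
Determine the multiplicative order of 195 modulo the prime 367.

183

The order of 195 must divide p − 1 = 366 = 2 · 3 · 61.
Divisors: 1, 2, 3, 6, 61, 122, 183, 366.
Check each in increasing order: 195^1 ≡ 195;  195^2 ≡ 224;  195^3 ≡ 7;  195^6 ≡ 49;  195^61 ≡ 83;  195^122 ≡ 283;  195^183 ≡ 1.
Smallest exponent giving 1 is 183.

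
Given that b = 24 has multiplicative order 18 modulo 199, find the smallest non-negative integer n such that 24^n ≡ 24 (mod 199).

1

Successive powers of 24 modulo 199:
  24^0=1  24^1=24
So 24^1 ≡ 24 (mod 199), giving n = 1.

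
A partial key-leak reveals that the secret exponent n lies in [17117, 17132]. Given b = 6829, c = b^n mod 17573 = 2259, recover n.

17126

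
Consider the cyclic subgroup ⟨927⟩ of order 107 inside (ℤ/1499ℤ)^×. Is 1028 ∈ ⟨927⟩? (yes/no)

no

1028 ∈ ⟨927⟩ iff 1028^107 ≡ 1 (mod 1499), since |⟨927⟩| = 107.
1028^107 mod 1499 = 1348.
Since 1348 ≠ 1, 1028 does not lie in the subgroup.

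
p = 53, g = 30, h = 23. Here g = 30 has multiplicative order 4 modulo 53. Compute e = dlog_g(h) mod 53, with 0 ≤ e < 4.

Successive powers of 30 modulo 53:
  30^0=1  30^1=30  30^2=52  30^3=23
So 30^3 ≡ 23 (mod 53), giving e = 3.

3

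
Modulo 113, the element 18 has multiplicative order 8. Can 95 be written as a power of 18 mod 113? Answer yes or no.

yes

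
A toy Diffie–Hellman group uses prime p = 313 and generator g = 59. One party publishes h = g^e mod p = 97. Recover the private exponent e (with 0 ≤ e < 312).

6

Baby-step giant-step with m = ceil(sqrt(312)) = 18.
Baby table (59^j mod 313 for j=0..17):
  0:1  1:59  2:38  3:51  4:192  5:60  6:97  7:89
  8:243  9:252  10:157  11:186  12:19  13:182  14:96  15:30
  16:205  17:201
Giant step factor: 59^(-18) ≡ 152 (mod 313).
Scan 97·152^i mod 313 for i = 0, 1, …:
  i=0: 97
Match at i=0, j=6: e = 0·18 + 6 = 6.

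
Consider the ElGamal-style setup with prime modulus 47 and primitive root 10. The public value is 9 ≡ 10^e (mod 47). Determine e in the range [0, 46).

36

Baby-step giant-step with m = ceil(sqrt(46)) = 7.
Baby table (10^j mod 47 for j=0..6):
  0:1  1:10  2:6  3:13  4:36  5:31  6:28
Giant step factor: 10^(-7) ≡ 23 (mod 47).
Scan 9·23^i mod 47 for i = 0, 1, …:
  i=0: 9   i=1: 19   i=2: 14   i=3: 40
  i=4: 27   i=5: 10
Match at i=5, j=1: e = 5·7 + 1 = 36.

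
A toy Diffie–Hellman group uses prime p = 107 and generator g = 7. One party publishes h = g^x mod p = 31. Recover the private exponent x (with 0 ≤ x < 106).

45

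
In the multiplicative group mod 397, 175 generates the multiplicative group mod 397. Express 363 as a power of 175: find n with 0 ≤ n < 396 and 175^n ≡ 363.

Baby-step giant-step with m = ceil(sqrt(396)) = 20.
Baby table (175^j mod 397 for j=0..19):
  0:1  1:175  2:56  3:272  4:357  5:146  6:142  7:236
  8:12  9:115  10:275  11:88  12:314  13:164  14:116  15:53
  16:144  17:189  18:124  19:262
Giant step factor: 175^(-20) ≡ 340 (mod 397).
Scan 363·340^i mod 397 for i = 0, 1, …:
  i=0: 363   i=1: 350   i=2: 297   i=3: 142
Match at i=3, j=6: n = 3·20 + 6 = 66.

66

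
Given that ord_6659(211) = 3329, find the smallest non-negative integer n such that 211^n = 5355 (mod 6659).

727

Baby-step giant-step with m = ceil(sqrt(3329)) = 58.
Baby table (211^j mod 6659 for j=0..57):
  0:1  1:211  2:4567  3:4741  4:1501  5:3738  6:2956  7:4429
  8:2259  9:3860  10:2062  11:2247  12:1328  13:530  14:5286  15:3293
  16:2287  17:3109  18:3417  19:1815  20:3402  21:5309  22:1487  23:784
  24:5608  25:4645  26:1222  27:4800  28:632  29:172  30:2997  31:6421
  32:3054  33:5130  34:3672  35:2348  36:2662  37:2326  38:4679  39:1737
  40:262  41:2010  42:4593  43:3568  44:381  45:483  46:2028  47:1732
  48:5866  49:5811  50:865  51:2722  52:1668  53:5680  54:6519  55:3755
  56:6543  57:2160
Giant step factor: 211^(-58) ≡ 192 (mod 6659).
Scan 5355·192^i mod 6659 for i = 0, 1, …:
  i=0: 5355   i=1: 2674   i=2: 665   i=3: 1159
  i=4: 2781   i=5: 1232   i=6: 3479   i=7: 2068
  i=8: 4175   i=9: 2520   i=10: 4392   i=11: 4230
  i=12: 6421
Match at i=12, j=31: n = 12·58 + 31 = 727.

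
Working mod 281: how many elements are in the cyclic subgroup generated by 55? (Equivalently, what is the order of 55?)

The order of 55 must divide p − 1 = 280 = 2^3 · 5 · 7.
Divisors: 1, 2, 4, 5, 7, 8, 10, 14, 20, 28, 35, 40, 56, 70, 140, 280.
Check each in increasing order: 55^1 ≡ 55;  55^2 ≡ 215;  55^4 ≡ 141;  55^5 ≡ 168;  55^7 ≡ 152;  55^8 ≡ 211;  55^10 ≡ 124;  55^14 ≡ 62;  55^20 ≡ 202;  55^28 ≡ 191;  55^35 ≡ 89;  55^40 ≡ 59;  55^56 ≡ 232;  55^70 ≡ 53;  55^140 ≡ 280;  55^280 ≡ 1.
Smallest exponent giving 1 is 280.

280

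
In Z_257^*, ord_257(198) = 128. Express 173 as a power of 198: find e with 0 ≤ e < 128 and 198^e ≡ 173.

Baby-step giant-step with m = ceil(sqrt(128)) = 12.
Baby table (198^j mod 257 for j=0..11):
  0:1  1:198  2:140  3:221  4:68  5:100  6:11  7:122
  8:255  9:118  10:234  11:72
Giant step factor: 198^(-12) ≡ 17 (mod 257).
Scan 173·17^i mod 257 for i = 0, 1, …:
  i=0: 173   i=1: 114   i=2: 139   i=3: 50
  i=4: 79   i=5: 58   i=6: 215   i=7: 57
  i=8: 198
Match at i=8, j=1: e = 8·12 + 1 = 97.

97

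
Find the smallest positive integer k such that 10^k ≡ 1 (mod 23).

22

The order of 10 must divide p − 1 = 22 = 2 · 11.
Divisors: 1, 2, 11, 22.
Check each in increasing order: 10^1 ≡ 10;  10^2 ≡ 8;  10^11 ≡ 22;  10^22 ≡ 1.
Smallest exponent giving 1 is 22.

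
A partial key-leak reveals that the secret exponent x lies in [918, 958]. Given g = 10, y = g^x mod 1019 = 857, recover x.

950

Compute 10^918 mod 1019 = 642, then multiply by 10 repeatedly:
  10^918=642  10^919=306  10^920=3  10^921=30  10^922=300
  10^923=962  10^924=449  10^925=414  10^926=64  10^927=640
  10^928=286  10^929=822  10^930=68  10^931=680  10^932=686
  10^933=746  10^934=327  10^935=213  10^936=92  10^937=920
  10^938=29  10^939=290  10^940=862  10^941=468  10^942=604
  10^943=945  10^944=279  10^945=752  10^946=387  10^947=813
  10^948=997  10^949=799  10^950=857
Found 857 at exponent 950.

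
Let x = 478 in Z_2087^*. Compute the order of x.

The order of 478 must divide p − 1 = 2086 = 2 · 7 · 149.
Divisors: 1, 2, 7, 14, 149, 298, 1043, 2086.
Check each in increasing order: 478^1 ≡ 478;  478^2 ≡ 1001;  478^7 ≡ 187;  478^14 ≡ 1577;  478^149 ≡ 2011;  478^298 ≡ 1602;  478^1043 ≡ 1.
Smallest exponent giving 1 is 1043.

1043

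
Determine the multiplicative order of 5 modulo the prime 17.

16

The order of 5 must divide p − 1 = 16 = 2^4.
Divisors: 1, 2, 4, 8, 16.
Check each in increasing order: 5^1 ≡ 5;  5^2 ≡ 8;  5^4 ≡ 13;  5^8 ≡ 16;  5^16 ≡ 1.
Smallest exponent giving 1 is 16.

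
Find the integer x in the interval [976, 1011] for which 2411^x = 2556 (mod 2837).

Compute 2411^976 mod 2837 = 2547, then multiply by 2411 repeatedly:
  2411^976=2547  2411^977=1549  2411^978=1147  2411^979=2179  2411^980=2282
  2411^981=959  2411^982=2831  2411^983=2556
Found 2556 at exponent 983.

983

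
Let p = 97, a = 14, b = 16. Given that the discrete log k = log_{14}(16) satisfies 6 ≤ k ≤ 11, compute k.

Compute 14^6 mod 97 = 8, then multiply by 14 repeatedly:
  14^6=8  14^7=15  14^8=16
Found 16 at exponent 8.

8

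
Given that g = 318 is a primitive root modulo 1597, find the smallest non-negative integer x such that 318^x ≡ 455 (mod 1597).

Baby-step giant-step with m = ceil(sqrt(1596)) = 40.
Baby table (318^j mod 1597 for j=0..39):
  0:1  1:318  2:513  3:240  4:1261  5:151  6:108  7:807
  8:1106  9:368  10:443  11:338  12:485  13:918  14:1270  15:1416
  16:1531  17:1370  18:1276  19:130  20:1415  21:1213  22:857  23:1036
  24:466  25:1264  26:1105  27:50  28:1527  29:98  30:821  31:767
  32:1162  33:609  34:425  35:1002  36:833  37:1389  38:930  39:295
Giant step factor: 318^(-40) ≡ 58 (mod 1597).
Scan 455·58^i mod 1597 for i = 0, 1, …:
  i=0: 455   i=1: 838   i=2: 694   i=3: 327
  i=4: 1399   i=5: 1292   i=6: 1474   i=7: 851
  i=8: 1448   i=9: 940     …   i=22: 917
  i=23: 485
Match at i=23, j=12: x = 23·40 + 12 = 932.

932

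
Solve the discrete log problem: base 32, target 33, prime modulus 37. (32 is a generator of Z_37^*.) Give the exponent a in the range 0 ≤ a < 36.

Successive powers of 32 modulo 37:
  32^0=1  32^1=32  32^2=25  32^3=23  32^4=33
So 32^4 ≡ 33 (mod 37), giving a = 4.

4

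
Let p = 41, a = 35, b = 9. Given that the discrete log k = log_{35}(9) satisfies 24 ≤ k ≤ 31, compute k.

Compute 35^24 mod 41 = 16, then multiply by 35 repeatedly:
  35^24=16  35^25=27  35^26=2  35^27=29  35^28=31
  35^29=19  35^30=9
Found 9 at exponent 30.

30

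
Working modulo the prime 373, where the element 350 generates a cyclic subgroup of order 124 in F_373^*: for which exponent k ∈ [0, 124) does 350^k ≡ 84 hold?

Baby-step giant-step with m = ceil(sqrt(124)) = 12.
Baby table (350^j mod 373 for j=0..11):
  0:1  1:350  2:156  3:142  4:91  5:145  6:22  7:240
  8:75  9:140  10:137  11:206
Giant step factor: 350^(-12) ≡ 289 (mod 373).
Scan 84·289^i mod 373 for i = 0, 1, …:
  i=0: 84   i=1: 31   i=2: 7   i=3: 158
  i=4: 156
Match at i=4, j=2: k = 4·12 + 2 = 50.

50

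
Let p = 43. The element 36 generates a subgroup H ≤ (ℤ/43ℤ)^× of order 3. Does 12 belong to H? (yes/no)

⟨36⟩ has order 3; its elements mod 43 are {1, 6, 36}.
12 is not in this set.

no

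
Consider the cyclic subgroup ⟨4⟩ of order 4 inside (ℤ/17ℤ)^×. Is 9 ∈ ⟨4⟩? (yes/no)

no

⟨4⟩ has order 4; its elements mod 17 are {1, 4, 13, 16}.
9 is not in this set.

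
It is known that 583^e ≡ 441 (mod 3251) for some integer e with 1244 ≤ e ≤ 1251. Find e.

Compute 583^1244 mod 3251 = 441, then multiply by 583 repeatedly:
  583^1244=441
Found 441 at exponent 1244.

1244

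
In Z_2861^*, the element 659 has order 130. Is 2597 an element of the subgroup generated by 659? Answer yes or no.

no

2597 ∈ ⟨659⟩ iff 2597^130 ≡ 1 (mod 2861), since |⟨659⟩| = 130.
2597^130 mod 2861 = 1330.
Since 1330 ≠ 1, 2597 does not lie in the subgroup.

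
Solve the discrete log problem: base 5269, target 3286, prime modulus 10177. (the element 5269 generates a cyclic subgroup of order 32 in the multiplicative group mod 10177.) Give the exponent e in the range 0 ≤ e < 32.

8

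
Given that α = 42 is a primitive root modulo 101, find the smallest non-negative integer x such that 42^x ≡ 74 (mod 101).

83

Baby-step giant-step with m = ceil(sqrt(100)) = 10.
Baby table (42^j mod 101 for j=0..9):
  0:1  1:42  2:47  3:55  4:88  5:60  6:96  7:93
  8:68  9:28
Giant step factor: 42^(-10) ≡ 14 (mod 101).
Scan 74·14^i mod 101 for i = 0, 1, …:
  i=0: 74   i=1: 26   i=2: 61   i=3: 46
  i=4: 38   i=5: 27   i=6: 75   i=7: 40
  i=8: 55
Match at i=8, j=3: x = 8·10 + 3 = 83.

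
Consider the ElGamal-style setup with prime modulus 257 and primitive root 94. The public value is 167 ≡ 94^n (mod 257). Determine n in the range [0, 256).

237

Baby-step giant-step with m = ceil(sqrt(256)) = 16.
Baby table (94^j mod 257 for j=0..15):
  0:1  1:94  2:98  3:217  4:95  5:192  6:58  7:55
  8:30  9:250  10:113  11:85  12:23  13:106  14:198  15:108
Giant step factor: 94^(-16) ≡ 2 (mod 257).
Scan 167·2^i mod 257 for i = 0, 1, …:
  i=0: 167   i=1: 77   i=2: 154   i=3: 51
  i=4: 102   i=5: 204   i=6: 151   i=7: 45
  i=8: 90   i=9: 180     …   i=13: 53
  i=14: 106
Match at i=14, j=13: n = 14·16 + 13 = 237.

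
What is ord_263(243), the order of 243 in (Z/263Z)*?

131

The order of 243 must divide p − 1 = 262 = 2 · 131.
Divisors: 1, 2, 131, 262.
Check each in increasing order: 243^1 ≡ 243;  243^2 ≡ 137;  243^131 ≡ 1.
Smallest exponent giving 1 is 131.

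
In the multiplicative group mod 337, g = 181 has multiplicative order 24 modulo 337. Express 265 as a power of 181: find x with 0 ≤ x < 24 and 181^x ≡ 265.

14

Successive powers of 181 modulo 337:
  181^0=1  181^1=181  181^2=72  181^3=226  181^4=129  181^5=96
  181^6=189  181^7=172  181^8=128  181^9=252  181^10=117  181^11=283
  181^12=336  181^13=156  181^14=265
So 181^14 ≡ 265 (mod 337), giving x = 14.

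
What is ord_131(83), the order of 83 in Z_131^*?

130

The order of 83 must divide p − 1 = 130 = 2 · 5 · 13.
Divisors: 1, 2, 5, 10, 13, 26, 65, 130.
Check each in increasing order: 83^1 ≡ 83;  83^2 ≡ 77;  83^5 ≡ 71;  83^10 ≡ 63;  83^13 ≡ 70;  83^26 ≡ 53;  83^65 ≡ 130;  83^130 ≡ 1.
Smallest exponent giving 1 is 130.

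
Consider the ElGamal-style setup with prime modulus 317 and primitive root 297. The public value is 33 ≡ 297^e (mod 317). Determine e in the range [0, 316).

Baby-step giant-step with m = ceil(sqrt(316)) = 18.
Baby table (297^j mod 317 for j=0..17):
  0:1  1:297  2:83  3:242  4:232  5:115  6:236  7:35
  8:251  9:52  10:228  11:195  12:221  13:18  14:274  15:226
  16:235  17:55
Giant step factor: 297^(-18) ≡ 217 (mod 317).
Scan 33·217^i mod 317 for i = 0, 1, …:
  i=0: 33   i=1: 187   i=2: 3   i=3: 17
  i=4: 202   i=5: 88   i=6: 76   i=7: 8
  i=8: 151   i=9: 116   i=10: 129   i=11: 97
  i=12: 127   i=13: 297
Match at i=13, j=1: e = 13·18 + 1 = 235.

235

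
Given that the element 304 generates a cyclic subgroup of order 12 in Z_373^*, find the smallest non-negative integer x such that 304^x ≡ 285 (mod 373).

Successive powers of 304 modulo 373:
  304^0=1  304^1=304  304^2=285
So 304^2 ≡ 285 (mod 373), giving x = 2.

2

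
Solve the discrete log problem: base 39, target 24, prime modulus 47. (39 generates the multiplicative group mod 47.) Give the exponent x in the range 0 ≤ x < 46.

38

Baby-step giant-step with m = ceil(sqrt(46)) = 7.
Baby table (39^j mod 47 for j=0..6):
  0:1  1:39  2:17  3:5  4:7  5:38  6:25
Giant step factor: 39^(-7) ≡ 43 (mod 47).
Scan 24·43^i mod 47 for i = 0, 1, …:
  i=0: 24   i=1: 45   i=2: 8   i=3: 15
  i=4: 34   i=5: 5
Match at i=5, j=3: x = 5·7 + 3 = 38.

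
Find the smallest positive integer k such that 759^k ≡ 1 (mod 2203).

The order of 759 must divide p − 1 = 2202 = 2 · 3 · 367.
Divisors: 1, 2, 3, 6, 367, 734, 1101, 2202.
Check each in increasing order: 759^1 ≡ 759;  759^2 ≡ 1098;  759^3 ≡ 648;  759^6 ≡ 1334;  759^367 ≡ 1918;  759^734 ≡ 1917;  759^1101 ≡ 2202;  759^2202 ≡ 1.
Smallest exponent giving 1 is 2202.

2202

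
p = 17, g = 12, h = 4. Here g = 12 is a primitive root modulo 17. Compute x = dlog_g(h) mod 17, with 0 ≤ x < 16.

12

Successive powers of 12 modulo 17:
  12^0=1  12^1=12  12^2=8  12^3=11  12^4=13  12^5=3
  12^6=2  12^7=7  12^8=16  12^9=5  12^10=9  12^11=6
  12^12=4
So 12^12 ≡ 4 (mod 17), giving x = 12.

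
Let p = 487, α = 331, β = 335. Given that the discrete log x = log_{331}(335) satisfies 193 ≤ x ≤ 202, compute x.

Compute 331^193 mod 487 = 150, then multiply by 331 repeatedly:
  331^193=150  331^194=463  331^195=335
Found 335 at exponent 195.

195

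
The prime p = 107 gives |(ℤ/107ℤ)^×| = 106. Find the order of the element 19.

53

The order of 19 must divide p − 1 = 106 = 2 · 53.
Divisors: 1, 2, 53, 106.
Check each in increasing order: 19^1 ≡ 19;  19^2 ≡ 40;  19^53 ≡ 1.
Smallest exponent giving 1 is 53.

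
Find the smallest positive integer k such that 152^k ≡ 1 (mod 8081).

2020

The order of 152 must divide p − 1 = 8080 = 2^4 · 5 · 101.
Divisors: 1, 2, 4, 5, 8, 10, 16, 20, 40, 80, 101, 202, 404, 505, 808, 1010, 1616, 2020, 4040, 8080.
Check each in increasing order: 152^1 ≡ 152;  152^2 ≡ 6942;  152^4 ≡ 4361;  152^5 ≡ 230;  152^8 ≡ 3728;  152^10 ≡ 4414;  152^16 ≡ 6745;  152^20 ≡ 105;  152^40 ≡ 2944;  152^80 ≡ 4304;  152^101 ≡ 3340;  152^202 ≡ 3820;  152^404 ≡ 6195;  152^505 ≡ 3940;  152^808 ≡ 1356;  152^1010 ≡ 8080;  152^1616 ≡ 4349;  152^2020 ≡ 1.
Smallest exponent giving 1 is 2020.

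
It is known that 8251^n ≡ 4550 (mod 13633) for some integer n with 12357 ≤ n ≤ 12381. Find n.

Compute 8251^12357 mod 13633 = 7565, then multiply by 8251 repeatedly:
  8251^12357=7565  8251^12358=6941  8251^12359=11591  8251^12360=1846  8251^12361=3285
  8251^12362=2131  8251^12363=9944  8251^12364=4550
Found 4550 at exponent 12364.

12364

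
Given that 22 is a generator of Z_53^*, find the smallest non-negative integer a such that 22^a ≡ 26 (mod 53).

Baby-step giant-step with m = ceil(sqrt(52)) = 8.
Baby table (22^j mod 53 for j=0..7):
  0:1  1:22  2:7  3:48  4:49  5:18  6:25  7:20
Giant step factor: 22^(-8) ≡ 10 (mod 53).
Scan 26·10^i mod 53 for i = 0, 1, …:
  i=0: 26   i=1: 48
Match at i=1, j=3: a = 1·8 + 3 = 11.

11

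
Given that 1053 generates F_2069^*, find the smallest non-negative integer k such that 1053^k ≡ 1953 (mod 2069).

1761

Baby-step giant-step with m = ceil(sqrt(2068)) = 46.
Baby table (1053^j mod 2069 for j=0..45):
  0:1  1:1053  2:1894  3:1935  4:1659  5:691  6:1404  7:1146
  8:511  9:143  10:1611  11:1872  12:1528  13:1371  14:1570  15:79
  16:427  17:658  18:1828  19:714  20:795  21:1259  22:1567  23:1058
  24:952  25:1060  26:989  27:710  28:721  29:1959  30:34  31:629
  32:257  33:1651  34:543  35:735  36:149  37:1722  38:822  39:724
  40:980  41:1578  42:227  43:1096  44:1655  45:617
Giant step factor: 1053^(-46) ≡ 1537 (mod 2069).
Scan 1953·1537^i mod 2069 for i = 0, 1, …:
  i=0: 1953   i=1: 1711   i=2: 108   i=3: 476
  i=4: 1255   i=5: 627   i=6: 1614   i=7: 2056
  i=8: 709   i=9: 1439     …   i=37: 398
  i=38: 1371
Match at i=38, j=13: k = 38·46 + 13 = 1761.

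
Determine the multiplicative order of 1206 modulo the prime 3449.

3448

The order of 1206 must divide p − 1 = 3448 = 2^3 · 431.
Divisors: 1, 2, 4, 8, 431, 862, 1724, 3448.
Check each in increasing order: 1206^1 ≡ 1206;  1206^2 ≡ 2407;  1206^4 ≡ 2778;  1206^8 ≡ 1871;  1206^431 ≡ 76;  1206^862 ≡ 2327;  1206^1724 ≡ 3448;  1206^3448 ≡ 1.
Smallest exponent giving 1 is 3448.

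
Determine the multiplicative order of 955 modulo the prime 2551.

2550

The order of 955 must divide p − 1 = 2550 = 2 · 3 · 5^2 · 17.
Divisors: 1, 2, 3, 5, 6, 10, 15, 17, 25, 30, 34, 50, 51, 75, 85, 102, 150, 170, 255, 425, 510, 850, 1275, 2550.
Check each in increasing order: 955^1 ≡ 955;  955^2 ≡ 1318;  955^3 ≡ 1047;  955^5 ≡ 2406;  955^6 ≡ 1830;  955^10 ≡ 617;  955^15 ≡ 2371;  955^17 ≡ 3;  955^25 ≡ 1184;  955^30 ≡ 1788;  955^34 ≡ 9;  955^50 ≡ 1357;  955^51 ≡ 27;  955^75 ≡ 2109;  955^85 ≡ 243;  955^102 ≡ 729;  955^150 ≡ 1488;  955^170 ≡ 376;  955^255 ≡ 2083;  955^425 ≡ 51;  955^510 ≡ 2189;  955^850 ≡ 50;  955^1275 ≡ 2550;  955^2550 ≡ 1.
Smallest exponent giving 1 is 2550.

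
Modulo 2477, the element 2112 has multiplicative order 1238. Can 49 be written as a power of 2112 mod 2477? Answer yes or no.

yes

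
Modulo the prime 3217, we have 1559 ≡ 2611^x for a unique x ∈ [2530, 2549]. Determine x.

Compute 2611^2530 mod 3217 = 3032, then multiply by 2611 repeatedly:
  2611^2530=3032  2611^2531=2732  2611^2532=1163  2611^2533=2962  2611^2534=114
  2611^2535=1690  2611^2536=2083  2611^2537=1983  2611^2538=1460  2611^2539=3132
  2611^2540=38  2611^2541=2708  2611^2542=2839  2611^2543=661  2611^2544=1559
Found 1559 at exponent 2544.

2544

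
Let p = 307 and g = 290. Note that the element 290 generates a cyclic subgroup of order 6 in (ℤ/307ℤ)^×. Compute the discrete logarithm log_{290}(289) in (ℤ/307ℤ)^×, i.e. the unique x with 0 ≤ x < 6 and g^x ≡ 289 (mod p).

Successive powers of 290 modulo 307:
  290^0=1  290^1=290  290^2=289
So 290^2 ≡ 289 (mod 307), giving x = 2.

2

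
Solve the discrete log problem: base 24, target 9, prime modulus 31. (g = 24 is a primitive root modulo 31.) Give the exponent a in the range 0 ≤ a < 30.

14

Successive powers of 24 modulo 31:
  24^0=1  24^1=24  24^2=18  24^3=29  24^4=14  24^5=26
  24^6=4  24^7=3  24^8=10  24^9=23  24^10=25  24^11=11
  24^12=16  24^13=12  24^14=9
So 24^14 ≡ 9 (mod 31), giving a = 14.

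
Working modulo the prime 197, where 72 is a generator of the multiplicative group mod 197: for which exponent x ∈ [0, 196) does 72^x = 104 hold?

28

Successive powers of 72 modulo 197:
  72^0=1  72^1=72  72^2=62  72^3=130  72^4=101  72^5=180
  72^6=155  72^7=128  72^8=154  72^9=56  72^10=92  72^11=123
  72^12=188  72^13=140  72^14=33  72^15=12  72^16=76  72^17=153
  72^18=181  72^19=30  72^20=190  72^21=87  72^22=157  72^23=75
  72^24=81  72^25=119  72^26=97  72^27=89  72^28=104
So 72^28 ≡ 104 (mod 197), giving x = 28.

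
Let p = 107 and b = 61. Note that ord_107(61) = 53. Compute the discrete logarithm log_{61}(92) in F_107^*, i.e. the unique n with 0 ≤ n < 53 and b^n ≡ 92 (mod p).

17

Baby-step giant-step with m = ceil(sqrt(53)) = 8.
Baby table (61^j mod 107 for j=0..7):
  0:1  1:61  2:83  3:34  4:41  5:40  6:86  7:3
Giant step factor: 61^(-8) ≡ 69 (mod 107).
Scan 92·69^i mod 107 for i = 0, 1, …:
  i=0: 92   i=1: 35   i=2: 61
Match at i=2, j=1: n = 2·8 + 1 = 17.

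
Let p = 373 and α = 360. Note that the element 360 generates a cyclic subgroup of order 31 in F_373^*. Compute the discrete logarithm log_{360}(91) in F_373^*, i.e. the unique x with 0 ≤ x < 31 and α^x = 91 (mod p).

28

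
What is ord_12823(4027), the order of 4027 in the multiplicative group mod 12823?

12822

The order of 4027 must divide p − 1 = 12822 = 2 · 3 · 2137.
Divisors: 1, 2, 3, 6, 2137, 4274, 6411, 12822.
Check each in increasing order: 4027^1 ≡ 4027;  4027^2 ≡ 8457;  4027^3 ≡ 11274;  4027^6 ≡ 1500;  4027^2137 ≡ 1392;  4027^4274 ≡ 1391;  4027^6411 ≡ 12822;  4027^12822 ≡ 1.
Smallest exponent giving 1 is 12822.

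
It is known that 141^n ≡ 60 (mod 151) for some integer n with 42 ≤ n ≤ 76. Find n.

Compute 141^42 mod 151 = 50, then multiply by 141 repeatedly:
  141^42=50  141^43=104  141^44=17  141^45=132  141^46=39
  141^47=63  141^48=125  141^49=109  141^50=118  141^51=28
  141^52=22  141^53=82  141^54=86  141^55=46  141^56=144
  141^57=70  141^58=55  141^59=54  141^60=64  141^61=115
  141^62=58  141^63=24  141^64=62  141^65=135  141^66=9
  141^67=61  141^68=145  141^69=60
Found 60 at exponent 69.

69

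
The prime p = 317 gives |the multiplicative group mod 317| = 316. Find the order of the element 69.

316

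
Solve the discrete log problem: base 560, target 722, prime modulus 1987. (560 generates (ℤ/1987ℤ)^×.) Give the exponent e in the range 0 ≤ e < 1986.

1629

Baby-step giant-step with m = ceil(sqrt(1986)) = 45.
Baby table (560^j mod 1987 for j=0..44):
  0:1  1:560  2:1641  3:966  4:496  5:1567  6:1253  7:269
  8:1615  9:315  10:1544  11:295  12:279  13:1254  14:829  15:1269
  16:1281  17:53  18:1862  19:1532  20:1523  21:457  22:1584  23:838
  24:348  25:154  26:799  27:365  28:1726  29:878  30:891  31:223
  32:1686  33:335  34:822  35:1323  36:1716  37:1239  38:377  39:498
  40:700  41:561  42:214  43:620  44:1462
Giant step factor: 560^(-45) ≡ 1804 (mod 1987).
Scan 722·1804^i mod 1987 for i = 0, 1, …:
  i=0: 722   i=1: 1003   i=2: 1242   i=3: 1219
  i=4: 1454   i=5: 176   i=6: 1571   i=7: 622
  i=8: 1420   i=9: 437     …   i=35: 96
  i=36: 315
Match at i=36, j=9: e = 36·45 + 9 = 1629.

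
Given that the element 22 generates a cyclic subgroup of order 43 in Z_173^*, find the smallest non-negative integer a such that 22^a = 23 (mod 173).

8

Baby-step giant-step with m = ceil(sqrt(43)) = 7.
Baby table (22^j mod 173 for j=0..6):
  0:1  1:22  2:138  3:95  4:14  5:135  6:29
Giant step factor: 22^(-7) ≡ 16 (mod 173).
Scan 23·16^i mod 173 for i = 0, 1, …:
  i=0: 23   i=1: 22
Match at i=1, j=1: a = 1·7 + 1 = 8.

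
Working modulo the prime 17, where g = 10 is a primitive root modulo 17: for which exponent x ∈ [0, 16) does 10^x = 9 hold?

6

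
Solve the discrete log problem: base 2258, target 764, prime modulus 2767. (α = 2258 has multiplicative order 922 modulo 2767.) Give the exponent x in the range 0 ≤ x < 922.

Baby-step giant-step with m = ceil(sqrt(922)) = 31.
Baby table (2258^j mod 2767 for j=0..30):
  0:1  1:2258  2:1750  3:224  4:2198  5:1853  6:370  7:2593
  8:22  9:2637  10:2529  11:2161  12:1317  13:2028  14:2606  15:1706
  16:484  17:2674  18:298  19:503  20:1304  21:344  22:1992  23:1561
  24:2347  25:721  26:1022  27:2765  28:1018  29:2034  30:2319
Giant step factor: 2258^(-31) ≡ 1082 (mod 2767).
Scan 764·1082^i mod 2767 for i = 0, 1, …:
  i=0: 764   i=1: 2082   i=2: 386   i=3: 2602
  i=4: 1325   i=5: 344
Match at i=5, j=21: x = 5·31 + 21 = 176.

176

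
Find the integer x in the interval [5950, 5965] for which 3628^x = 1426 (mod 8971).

5962

Compute 3628^5950 mod 8971 = 5097, then multiply by 3628 repeatedly:
  3628^5950=5097  3628^5951=2685  3628^5952=7645  3628^5953=6699  3628^5954=1533
  3628^5955=8675  3628^5956=2632  3628^5957=3752  3628^5958=3249  3628^5959=8449
  3628^5960=8036  3628^5961=7829  3628^5962=1426
Found 1426 at exponent 5962.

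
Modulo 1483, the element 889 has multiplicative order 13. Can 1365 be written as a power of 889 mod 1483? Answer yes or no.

⟨889⟩ has order 13; its elements mod 1483 are {1, 132, 191, 391, 465, 531, 577, 737, 889, 1111, 1190, 1318, 1365}.
1365 is in this set.

yes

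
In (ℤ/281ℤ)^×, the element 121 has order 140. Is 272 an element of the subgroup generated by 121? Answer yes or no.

yes

272 ∈ ⟨121⟩ iff 272^140 ≡ 1 (mod 281), since |⟨121⟩| = 140.
272^140 mod 281 = 1.
Since 1 = 1, 272 lies in the subgroup.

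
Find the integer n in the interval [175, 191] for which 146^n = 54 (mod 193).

182

Compute 146^175 mod 193 = 38, then multiply by 146 repeatedly:
  146^175=38  146^176=144  146^177=180  146^178=32  146^179=40
  146^180=50  146^181=159  146^182=54
Found 54 at exponent 182.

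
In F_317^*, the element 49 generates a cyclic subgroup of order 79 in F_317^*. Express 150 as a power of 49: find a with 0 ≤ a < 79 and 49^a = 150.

20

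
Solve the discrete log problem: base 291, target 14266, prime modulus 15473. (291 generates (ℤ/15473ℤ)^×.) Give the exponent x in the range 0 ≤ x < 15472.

13014

Baby-step giant-step with m = ceil(sqrt(15472)) = 125.
Baby table (291^j mod 15473 for j=0..124):
  0:1  1:291  2:7316  3:9155  4:2749  5:10836  6:12257  7:7997
  8:6177  9:2639  10:9772  11:12093  12:6692  13:13247  14:2100  15:7653
  16:14384  17:8034  18:1471  19:10290  20:8101  21:5495  22:5326  23:2566
  24:4002  25:4107  26:3716  27:13719  28:195  29:10326  30:3104  31:5830
  32:9973  33:8692  34:7273  35:12115  36:13094  37:3996  38:2361  39:6239
  40:5208  41:14647  42:7202  43:6927  44:4267  45:3857  46:8331  47:10533
  48:1449  49:3888  50:1879  51:5234  52:6740  53:11742  54:12862  55:13849
  56:7079  57:2080  58:1833  59:7321  60:10610  61:8383  62:10192  63:10529
  64:285  65:5570  66:11678  67:9711  68:9815  69:9133  70:11820  71:4614
  72:11996  73:9411  74:15353  75:11499  76:4041  77:15456  78:10526  79:14885
  80:14568  81:15159  82:1464  83:8253  84:3308  85:3302  86:1556  87:4079
  88:11041  89:10020  90:6896  91:10719  92:9156  93:3040  94:2679  95:5939
  96:10746  97:1540  98:14896  99:2296  100:2797  101:9331  102:7546  103:14193
  104:14345  105:12158  106:10134  107:9124  108:9201  109:662  110:6966  111:143
  112:10667  113:9497  114:9433  115:6282  116:2248  117:4302  118:14042  119:1350
  120:6025  121:4826  122:11796  123:13103  124:6615
Giant step factor: 291^(-125) ≡ 7799 (mod 15473).
Scan 14266·7799^i mod 15473 for i = 0, 1, …:
  i=0: 14266   i=1: 9664   i=2: 553   i=3: 11353
  i=4: 5541   i=5: 13643   i=6: 9409   i=7: 7825
  i=8: 1663   i=9: 3363     …   i=103: 12412
  i=104: 2100
Match at i=104, j=14: x = 104·125 + 14 = 13014.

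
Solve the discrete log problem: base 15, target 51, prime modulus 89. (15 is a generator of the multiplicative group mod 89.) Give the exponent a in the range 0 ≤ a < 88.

41

Baby-step giant-step with m = ceil(sqrt(88)) = 10.
Baby table (15^j mod 89 for j=0..9):
  0:1  1:15  2:47  3:82  4:73  5:27  6:49  7:23
  8:78  9:13
Giant step factor: 15^(-10) ≡ 21 (mod 89).
Scan 51·21^i mod 89 for i = 0, 1, …:
  i=0: 51   i=1: 3   i=2: 63   i=3: 77
  i=4: 15
Match at i=4, j=1: a = 4·10 + 1 = 41.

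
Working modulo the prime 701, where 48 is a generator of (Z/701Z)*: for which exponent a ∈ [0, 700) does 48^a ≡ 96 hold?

98

Baby-step giant-step with m = ceil(sqrt(700)) = 27.
Baby table (48^j mod 701 for j=0..26):
  0:1  1:48  2:201  3:535  4:444  5:282  6:217  7:602
  8:155  9:430  10:311  11:207  12:122  13:248  14:688  15:77
  16:191  17:55  18:537  19:540  20:684  21:586  22:88  23:18
  24:163  25:113  26:517
Giant step factor: 48^(-27) ≡ 469 (mod 701).
Scan 96·469^i mod 701 for i = 0, 1, …:
  i=0: 96   i=1: 160   i=2: 33   i=3: 55
Match at i=3, j=17: a = 3·27 + 17 = 98.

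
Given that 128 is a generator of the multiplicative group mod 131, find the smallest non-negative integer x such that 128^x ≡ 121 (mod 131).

16

Successive powers of 128 modulo 131:
  128^0=1  128^1=128  128^2=9  128^3=104  128^4=81  128^5=19
  128^6=74  128^7=40  128^8=11  128^9=98  128^10=99  128^11=96
  128^12=105  128^13=78  128^14=28  128^15=47  128^16=121
So 128^16 ≡ 121 (mod 131), giving x = 16.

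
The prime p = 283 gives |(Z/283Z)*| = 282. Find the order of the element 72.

The order of 72 must divide p − 1 = 282 = 2 · 3 · 47.
Divisors: 1, 2, 3, 6, 47, 94, 141, 282.
Check each in increasing order: 72^1 ≡ 72;  72^2 ≡ 90;  72^3 ≡ 254;  72^6 ≡ 275;  72^47 ≡ 45;  72^94 ≡ 44;  72^141 ≡ 282;  72^282 ≡ 1.
Smallest exponent giving 1 is 282.

282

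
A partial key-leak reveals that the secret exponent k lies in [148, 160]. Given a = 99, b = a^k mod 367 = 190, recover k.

Compute 99^148 mod 367 = 73, then multiply by 99 repeatedly:
  99^148=73  99^149=254  99^150=190
Found 190 at exponent 150.

150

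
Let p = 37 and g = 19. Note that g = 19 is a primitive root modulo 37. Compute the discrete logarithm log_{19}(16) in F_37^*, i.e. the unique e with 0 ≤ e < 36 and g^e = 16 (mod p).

32

Successive powers of 19 modulo 37:
  19^0=1  19^1=19  19^2=28  19^3=14  19^4=7  19^5=22
  19^6=11  19^7=24  19^8=12  19^9=6  19^10=3  19^11=20
  19^12=10  19^13=5  19^14=21  19^15=29  19^16=33  19^17=35
  19^18=36  19^19=18  19^20=9  19^21=23  19^22=30  19^23=15
  19^24=26  19^25=13  19^26=25  19^27=31  19^28=34  19^29=17
  19^30=27  19^31=32  19^32=16
So 19^32 ≡ 16 (mod 37), giving e = 32.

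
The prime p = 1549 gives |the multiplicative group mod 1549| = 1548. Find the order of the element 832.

516

The order of 832 must divide p − 1 = 1548 = 2^2 · 3^2 · 43.
Divisors: 1, 2, 3, 4, 6, 9, 12, 18, 36, 43, 86, 129, 172, 258, 387, 516, 774, 1548.
Check each in increasing order: 832^1 ≡ 832;  832^2 ≡ 1370;  832^3 ≡ 1325;  832^4 ≡ 1061;  832^6 ≡ 608;  832^9 ≡ 120;  832^12 ≡ 1002;  832^18 ≡ 459;  832^36 ≡ 17;  832^43 ≡ 1053;  832^86 ≡ 1274;  832^129 ≡ 88;  832^172 ≡ 1273;  832^258 ≡ 1548;  832^387 ≡ 1461;  832^516 ≡ 1.
Smallest exponent giving 1 is 516.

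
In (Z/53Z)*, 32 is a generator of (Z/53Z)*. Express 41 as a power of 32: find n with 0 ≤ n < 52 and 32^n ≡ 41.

9

Baby-step giant-step with m = ceil(sqrt(52)) = 8.
Baby table (32^j mod 53 for j=0..7):
  0:1  1:32  2:17  3:14  4:24  5:26  6:37  7:18
Giant step factor: 32^(-8) ≡ 15 (mod 53).
Scan 41·15^i mod 53 for i = 0, 1, …:
  i=0: 41   i=1: 32
Match at i=1, j=1: n = 1·8 + 1 = 9.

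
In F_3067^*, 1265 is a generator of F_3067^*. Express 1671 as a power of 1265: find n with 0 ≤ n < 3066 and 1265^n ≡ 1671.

Baby-step giant-step with m = ceil(sqrt(3066)) = 56.
Baby table (1265^j mod 3067 for j=0..55):
  0:1  1:1265  2:2318  3:218  4:2807  5:2336  6:1519  7:1593
  8:126  9:2973  10:703  11:2932  12:977  13:2971  14:1240  15:1363
  16:541  17:424  18:2702  19:1392  20:422  21:172  22:2890  23:3053
  24:692  25:1285  26:15  27:573  28:1033  29:203  30:2234  31:1303
  32:1316  33:2426  34:1890  35:1657  36:1344  37:1042  38:2387  39:1627
  40:198  41:2043  42:1981  43:226  44:659  45:2478  46:196  47:2580
  48:412  49:2857  50:1179  51:873  52:225  53:2461  54:160  55:3045
Giant step factor: 1265^(-56) ≡ 2459 (mod 3067).
Scan 1671·2459^i mod 3067 for i = 0, 1, …:
  i=0: 1671   i=1: 2276   i=2: 2476   i=3: 489
  i=4: 187   i=5: 2850   i=6: 55   i=7: 297
  i=8: 377   i=9: 809     …   i=39: 2350
  i=40: 422
Match at i=40, j=20: n = 40·56 + 20 = 2260.

2260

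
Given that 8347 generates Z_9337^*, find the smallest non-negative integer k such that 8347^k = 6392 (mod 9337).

1951

Baby-step giant-step with m = ceil(sqrt(9336)) = 97.
Baby table (8347^j mod 9337 for j=0..96):
  0:1  1:8347  2:9052  3:2040  4:6529  5:6831  6:6635  7:4598
  8:4436  9:6087  10:5572  11:1887  12:8607  13:3751  14:2636  15:4720
  16:5037  17:8665  18:2353  19:4780  20:1659  21:902  22:3372  23:4366
  24:691  25:6848  26:8479  27:9090  28:1768  29:5036  30:318  31:2638
  32:2740  33:4467  34:3408  35:6074  36:9105  37:5592  38:761  39:2907
  40:7203  41:2498  42:1285  43:7019  44:7255  45:7040  46:5139  47:1055
  48:1294  49:7446  50:4690  51:6726  52:7878  53:6512  54:4987  55:2143
  56:7266  57:5487  58:2004  59:4821  60:7754  61:7891  62:2979  63:1282
  64:652  65:8110  66:920  67:4226  68:8573  69:63  70:2989  71:719
  72:7139  73:499  74:851  75:7177  76:227  77:8695  78:664  79:5567
  80:6837  81:695  82:2888  83:7339  84:7913  85:9210  86:4349  87:8184
  88:2356  89:1810  90:804  91:7022  92:4285  93:6185  94:1922  95:1968
  96:3113
Giant step factor: 8347^(-97) ≡ 4428 (mod 9337).
Scan 6392·4428^i mod 9337 for i = 0, 1, …:
  i=0: 6392   i=1: 3329   i=2: 7026   i=3: 244
  i=4: 6677   i=5: 4814   i=6: 21   i=7: 8955
  i=8: 7838   i=9: 1035     …   i=19: 5738
  i=20: 1887
Match at i=20, j=11: k = 20·97 + 11 = 1951.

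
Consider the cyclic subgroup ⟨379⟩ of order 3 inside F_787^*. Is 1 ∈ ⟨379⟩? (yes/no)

⟨379⟩ has order 3; its elements mod 787 are {1, 379, 407}.
1 is in this set.

yes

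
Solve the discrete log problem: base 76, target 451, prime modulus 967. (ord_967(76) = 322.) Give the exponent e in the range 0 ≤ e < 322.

45

Baby-step giant-step with m = ceil(sqrt(322)) = 18.
Baby table (76^j mod 967 for j=0..17):
  0:1  1:76  2:941  3:925  4:676  5:125  6:797  7:618
  8:552  9:371  10:153  11:24  12:857  13:343  14:926  15:752
  16:99  17:755
Giant step factor: 76^(-18) ≡ 760 (mod 967).
Scan 451·760^i mod 967 for i = 0, 1, …:
  i=0: 451   i=1: 442   i=2: 371
Match at i=2, j=9: e = 2·18 + 9 = 45.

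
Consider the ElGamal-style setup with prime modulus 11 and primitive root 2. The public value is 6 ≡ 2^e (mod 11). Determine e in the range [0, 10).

Successive powers of 2 modulo 11:
  2^0=1  2^1=2  2^2=4  2^3=8  2^4=5  2^5=10
  2^6=9  2^7=7  2^8=3  2^9=6
So 2^9 ≡ 6 (mod 11), giving e = 9.

9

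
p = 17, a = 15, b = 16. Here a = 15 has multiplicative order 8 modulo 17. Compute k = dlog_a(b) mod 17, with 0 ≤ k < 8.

Successive powers of 15 modulo 17:
  15^0=1  15^1=15  15^2=4  15^3=9  15^4=16
So 15^4 ≡ 16 (mod 17), giving k = 4.

4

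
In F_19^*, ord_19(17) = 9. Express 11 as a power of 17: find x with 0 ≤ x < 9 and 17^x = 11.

Successive powers of 17 modulo 19:
  17^0=1  17^1=17  17^2=4  17^3=11
So 17^3 ≡ 11 (mod 19), giving x = 3.

3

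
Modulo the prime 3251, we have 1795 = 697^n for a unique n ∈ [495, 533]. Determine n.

Compute 697^495 mod 3251 = 1187, then multiply by 697 repeatedly:
  697^495=1187  697^496=1585  697^497=2656  697^498=1413  697^499=3059
  697^500=2718  697^501=2364  697^502=2702  697^503=965  697^504=2899
  697^505=1732  697^506=1083  697^507=619  697^508=2311  697^509=1522
  697^510=1008  697^511=360  697^512=593  697^513=444  697^514=623
  697^515=1848  697^516=660  697^517=1629  697^518=814  697^519=1684
  697^520=137  697^521=1210  697^522=1361  697^523=2576  697^524=920
  697^525=793  697^526=51  697^527=3037  697^528=388  697^529=603
  697^530=912  697^531=1719  697^532=1775  697^533=1795
Found 1795 at exponent 533.

533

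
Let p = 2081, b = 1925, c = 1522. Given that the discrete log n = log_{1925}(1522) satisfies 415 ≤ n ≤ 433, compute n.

Compute 1925^415 mod 2081 = 1639, then multiply by 1925 repeatedly:
  1925^415=1639  1925^416=279  1925^417=177  1925^418=1522
Found 1522 at exponent 418.

418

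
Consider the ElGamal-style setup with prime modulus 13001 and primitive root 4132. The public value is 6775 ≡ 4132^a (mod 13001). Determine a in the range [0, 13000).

2951

Baby-step giant-step with m = ceil(sqrt(13000)) = 115.
Baby table (4132^j mod 13001 for j=0..114):
  0:1  1:4132  2:3111  3:9664  4:5577  5:6392  6:6713  7:6983
  8:4537  9:12443  10:8522  11:6196  12:2903  13:8274  14:8539  15:11435
  16:3786  17:3549  18:12341  19:3090  20:898  21:5251  22:11464  23:6605
  24:2761  25:6575  26:8811  27:4252  28:4913  29:5955  30:8168  31:12581
  32:6694  33:6481  34:10433  35:10841  36:6567  37:1757  38:5366  39:5607
  40:342  41:9036  42:10881  43:2834  44:9188  45:1896  46:7670  47:9003
  48:4535  49:4179  50:2300  51:12870  52:4750  53:8491  54:8114  55:10470
  56:7713  57:4665  58:8298  59:3699  60:8093  61:1704  62:7387  63:9737
  64:8190  65:12478  66:10131  67:11073  68:3117  69:8454  70:11242  71:12372
  72:1172  73:6332  74:5812  75:2337  76:9742  77:2848  78:2031  79:6447
  80:12956  81:9075  82:3016  83:7154  84:9055  85:11383  86:9939  87:10790
  88:3851  89:12109  90:6540  91:7202  92:12376  93:4699  94:5775  95:5465
  96:11644  97:9308  98:3698  99:3961  100:11594  101:10724  102:4160  103:1798
  104:5765  105:3148  106:6536  107:3675  108:12933  109:5046  110:9469  111:5899
  112:10794  113:7378  114:11552
Giant step factor: 4132^(-115) ≡ 9978 (mod 13001).
Scan 6775·9978^i mod 13001 for i = 0, 1, …:
  i=0: 6775   i=1: 8751   i=2: 2762   i=3: 10117
  i=4: 7662   i=5: 5556   i=6: 1504   i=7: 3758
  i=8: 2440   i=9: 8448     …   i=24: 7566
  i=25: 9742
Match at i=25, j=76: a = 25·115 + 76 = 2951.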